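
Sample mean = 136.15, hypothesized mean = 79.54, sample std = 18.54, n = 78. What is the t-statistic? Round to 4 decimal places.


t = (xbar - mu0) / (s/sqrt(n))
xbar - mu0 = 136.15 - 79.54 = 56.61
sqrt(78) ≈ 8.83176087
s/sqrt(n) = 18.54 / 8.83176087 ≈ 2.09924162
t = 56.61 / 2.09924162 ≈ 26.966881

26.9669


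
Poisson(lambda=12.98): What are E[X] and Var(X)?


E[X] = Var(X) = lambda = 12.98

12.98, 12.98


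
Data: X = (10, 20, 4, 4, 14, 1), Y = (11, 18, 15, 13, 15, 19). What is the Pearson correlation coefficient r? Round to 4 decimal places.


r = sum((xi-xbar)(yi-ybar)) / sqrt(sum((xi-xbar)^2) * sum((yi-ybar)^2))
n = 6, xbar = 53/6 ≈ 8.833333, ybar = 91/6 ≈ 15.166667
Sxy = sum((xi-xbar)(yi-ybar)) = 43/6 ≈ 7.166667
Sxx = sum((xi-xbar)^2) = 1565/6 ≈ 260.833333
Syy = sum((yi-ybar)^2) = 269/6 ≈ 44.833333
sqrt(Sxx*Syy) ≈ 108.138928
r = Sxy / sqrt(Sxx*Syy) = 7.166667 / 108.138928 ≈ 0.066273

0.0663


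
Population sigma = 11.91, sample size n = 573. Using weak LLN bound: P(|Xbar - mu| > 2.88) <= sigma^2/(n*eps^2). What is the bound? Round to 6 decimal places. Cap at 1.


bound = min(1, sigma^2/(n*eps^2))
sigma^2 = 11.91^2 = 141.8481
n*eps^2 = 573 * 2.88^2 = 573 * 8.2944 = 4752.6912
sigma^2/(n*eps^2) = 141.8481 / 4752.6912 ≈ 0.02984585

0.029846


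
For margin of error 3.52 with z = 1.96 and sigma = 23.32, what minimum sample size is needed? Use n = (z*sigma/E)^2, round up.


z*sigma/E = 1.96 * 23.32 / 3.52 = 12.985
(z*sigma/E)^2 = 168.610225
round up: n = 169

169


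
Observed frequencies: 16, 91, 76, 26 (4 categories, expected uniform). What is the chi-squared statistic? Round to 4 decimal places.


chi2 = sum((O-E)^2/E), E = total/4
total = 209, E = 209/4 = 52.25
(16 - 52.25)^2 / 52.25 = 1314.0625 / 52.25 = 21025/836 ≈ 25.149522
(91 - 52.25)^2 / 52.25 = 1501.5625 / 52.25 = 24025/836 ≈ 28.738038
(76 - 52.25)^2 / 52.25 = 564.0625 / 52.25 = 475/44 ≈ 10.795455
(26 - 52.25)^2 / 52.25 = 689.0625 / 52.25 = 11025/836 ≈ 13.187799
chi2 = 16275/209 ≈ 77.870813

77.8708


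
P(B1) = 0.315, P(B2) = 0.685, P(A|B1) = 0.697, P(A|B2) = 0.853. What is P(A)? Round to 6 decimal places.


P(A) = P(A|B1)*P(B1) + P(A|B2)*P(B2)
P(A|B1)*P(B1) = 0.697 * 0.315 = 0.219555
P(A|B2)*P(B2) = 0.853 * 0.685 = 0.584305
P(A) = 0.219555 + 0.584305 = 0.80386

0.803860


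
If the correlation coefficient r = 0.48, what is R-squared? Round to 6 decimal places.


R^2 = r^2 = (0.48)^2 = 0.2304

0.230400


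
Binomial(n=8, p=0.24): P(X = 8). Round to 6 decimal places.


P = C(n,k) * p^k * (1-p)^(n-k)
C(8,8) = 1
p^k = 0.24^8 ≈ 0.00001100753
(1-p)^(n-k) = 0.76^0 = 1
P = 1 * 0.00001100753 * 1 ≈ 0.000011

0.000011


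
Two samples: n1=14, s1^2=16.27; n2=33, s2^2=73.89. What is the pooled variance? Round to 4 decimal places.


sp^2 = ((n1-1)*s1^2 + (n2-1)*s2^2)/(n1+n2-2)
(n1-1)*s1^2 = 13 * 16.27 = 211.51
(n2-1)*s2^2 = 32 * 73.89 = 2364.48
numerator = 211.51 + 2364.48 = 2575.99
n1+n2-2 = 45
sp^2 = 2575.99 / 45 = 257599/4500 ≈ 57.244222

57.2442


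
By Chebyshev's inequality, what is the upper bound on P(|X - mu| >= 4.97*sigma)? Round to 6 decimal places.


P <= 1/k^2
k^2 = 4.97^2 = 24.7009
1/k^2 = 1 / 24.7009 ≈ 0.04048435

0.040484


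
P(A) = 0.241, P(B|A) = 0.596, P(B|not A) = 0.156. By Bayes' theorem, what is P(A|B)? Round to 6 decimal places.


P(A|B) = P(B|A)*P(A) / P(B), P(B) = P(B|A)*P(A) + P(B|not A)*P(not A)
P(B|A)*P(A) = 0.596 * 0.241 = 0.143636
P(B|not A)*P(not A) = 0.156 * 0.759 = 0.118404
P(B) = 0.143636 + 0.118404 = 0.26204
P(A|B) = 0.143636 / 0.26204 ≈ 0.54814532

0.548145


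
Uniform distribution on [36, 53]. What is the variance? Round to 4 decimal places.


Var = (b-a)^2 / 12
(b-a)^2 = (53 - 36)^2 = 289
Var = 289/12 ≈ 24.083333

24.0833


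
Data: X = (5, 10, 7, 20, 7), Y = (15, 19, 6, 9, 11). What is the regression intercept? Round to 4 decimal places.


a = ybar - b*xbar, where b = sum((xi-xbar)(yi-ybar)) / sum((xi-xbar)^2)
n = 5, xbar = 49/5 = 9.8, ybar = 60/5 = 12
Sxy = sum((xi-xbar)(yi-ybar)) = -24
Sxx = sum((xi-xbar)^2) = 142.8
b = Sxy / Sxx = -20/119 ≈ -0.168067
a = 12 - (-0.168067) * 9.8 = 232/17 ≈ 13.647059

13.6471


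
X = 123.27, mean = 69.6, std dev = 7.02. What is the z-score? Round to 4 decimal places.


z = (X - mu) / sigma
X - mu = 123.27 - 69.6 = 53.67
z = 53.67 / 7.02 = 1789/234 ≈ 7.645299

7.6453


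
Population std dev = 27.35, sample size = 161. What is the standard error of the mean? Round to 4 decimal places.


SE = sigma / sqrt(n)
sqrt(161) ≈ 12.688578
SE = 27.35 / 12.688578 ≈ 2.155482

2.1555


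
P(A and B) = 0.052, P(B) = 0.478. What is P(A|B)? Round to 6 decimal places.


P(A|B) = P(A and B) / P(B) = 0.052 / 0.478 = 26/239 ≈ 0.10878661

0.108787


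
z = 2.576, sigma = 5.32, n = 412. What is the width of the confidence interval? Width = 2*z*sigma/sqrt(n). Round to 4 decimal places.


width = 2*z*sigma/sqrt(n)
2*z*sigma = 2 * 2.576 * 5.32 = 27.40864
sqrt(412) ≈ 20.297783
width = 27.40864 / 20.297783 ≈ 1.350327

1.3503


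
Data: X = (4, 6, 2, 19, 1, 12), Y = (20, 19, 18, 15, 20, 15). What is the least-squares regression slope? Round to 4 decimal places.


b = sum((xi-xbar)(yi-ybar)) / sum((xi-xbar)^2)
n = 6, xbar = 44/6 = 22/3 ≈ 7.333333, ybar = 107/6 ≈ 17.833333
Sxy = sum((xi-xbar)(yi-ybar)) = -209/3 ≈ -69.666667
Sxx = sum((xi-xbar)^2) = 718/3 ≈ 239.333333
b = Sxy / Sxx = -209/718 ≈ -0.291086

-0.2911


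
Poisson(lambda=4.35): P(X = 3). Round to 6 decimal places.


P = e^(-lam) * lam^k / k!
e^(-4.35) ≈ 0.01290681
lam^k = 4.35^3 = 82.312875
k! = 3! = 6
P = 0.01290681 * 82.312875 / 6 ≈ 0.177066

0.177066


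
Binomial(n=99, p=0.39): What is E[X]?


E[X] = n*p = 99 * 0.39 = 38.61

38.61


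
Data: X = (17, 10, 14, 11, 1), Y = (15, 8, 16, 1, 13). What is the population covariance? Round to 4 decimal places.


Cov = (1/n)*sum((xi-xbar)(yi-ybar))
n = 5, xbar = 53/5 = 10.6, ybar = 53/5 = 10.6
sum((xi-xbar)(yi-ybar)) = 21.2
Cov = 21.2 / 5 = 4.24

4.2400


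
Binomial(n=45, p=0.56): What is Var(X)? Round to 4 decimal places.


Var = n*p*(1-p) = 45 * 0.56 * 0.44 = 11.088

11.0880


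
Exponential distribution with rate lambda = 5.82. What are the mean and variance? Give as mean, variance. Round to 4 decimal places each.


mean = 1/lam, var = 1/lam^2
mean = 1 / 5.82 = 50/291 ≈ 0.171821
lam^2 = 5.82^2 = 33.8724
var = 1 / 33.8724 ≈ 0.029523

0.1718, 0.0295


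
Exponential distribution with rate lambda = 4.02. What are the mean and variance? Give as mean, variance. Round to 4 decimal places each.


mean = 1/lam, var = 1/lam^2
mean = 1 / 4.02 = 50/201 ≈ 0.248756
lam^2 = 4.02^2 = 16.1604
var = 1 / 16.1604 ≈ 0.061880

0.2488, 0.0619


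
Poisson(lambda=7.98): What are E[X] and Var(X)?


E[X] = Var(X) = lambda = 7.98

7.98, 7.98


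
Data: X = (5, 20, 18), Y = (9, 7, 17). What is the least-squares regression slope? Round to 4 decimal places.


b = sum((xi-xbar)(yi-ybar)) / sum((xi-xbar)^2)
n = 3, xbar = 43/3 ≈ 14.333333, ybar = 33/3 = 11
Sxy = sum((xi-xbar)(yi-ybar)) = 18
Sxx = sum((xi-xbar)^2) = 398/3 ≈ 132.666667
b = Sxy / Sxx = 27/199 ≈ 0.135678

0.1357


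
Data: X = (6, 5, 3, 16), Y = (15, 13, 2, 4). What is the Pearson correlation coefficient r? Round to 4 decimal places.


r = sum((xi-xbar)(yi-ybar)) / sqrt(sum((xi-xbar)^2) * sum((yi-ybar)^2))
n = 4, xbar = 30/4 = 7.5, ybar = 34/4 = 8.5
Sxy = sum((xi-xbar)(yi-ybar)) = -30
Sxx = sum((xi-xbar)^2) = 101
Syy = sum((yi-ybar)^2) = 125
sqrt(Sxx*Syy) ≈ 112.361025
r = Sxy / sqrt(Sxx*Syy) = -30 / 112.361025 ≈ -0.266996

-0.2670


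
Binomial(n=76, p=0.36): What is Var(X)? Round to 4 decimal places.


Var = n*p*(1-p) = 76 * 0.36 * 0.64 = 17.5104

17.5104


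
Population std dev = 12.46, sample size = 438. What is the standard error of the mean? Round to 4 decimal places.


SE = sigma / sqrt(n)
sqrt(438) ≈ 20.928450
SE = 12.46 / 20.928450 ≈ 0.595362

0.5954


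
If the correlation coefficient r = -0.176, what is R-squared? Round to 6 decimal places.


R^2 = r^2 = (-0.176)^2 = 0.030976

0.030976


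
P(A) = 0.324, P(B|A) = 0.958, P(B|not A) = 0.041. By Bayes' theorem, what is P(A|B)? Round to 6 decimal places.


P(A|B) = P(B|A)*P(A) / P(B), P(B) = P(B|A)*P(A) + P(B|not A)*P(not A)
P(B|A)*P(A) = 0.958 * 0.324 = 0.310392
P(B|not A)*P(not A) = 0.041 * 0.676 = 0.027716
P(B) = 0.310392 + 0.027716 = 0.338108
P(A|B) = 0.310392 / 0.338108 ≈ 0.91802619

0.918026


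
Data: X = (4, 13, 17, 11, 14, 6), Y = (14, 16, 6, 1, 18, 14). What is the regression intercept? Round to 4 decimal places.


a = ybar - b*xbar, where b = sum((xi-xbar)(yi-ybar)) / sum((xi-xbar)^2)
n = 6, xbar = 65/6 ≈ 10.833333, ybar = 69/6 = 11.5
Sxy = sum((xi-xbar)(yi-ybar)) = -34.5
Sxx = sum((xi-xbar)^2) = 737/6 ≈ 122.833333
b = Sxy / Sxx = -207/737 ≈ -0.280868
a = 11.5 - (-0.280868) * 10.833333 = 10718/737 ≈ 14.542741

14.5427


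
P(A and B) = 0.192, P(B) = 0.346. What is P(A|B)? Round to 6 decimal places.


P(A|B) = P(A and B) / P(B) = 0.192 / 0.346 = 96/173 ≈ 0.55491329

0.554913


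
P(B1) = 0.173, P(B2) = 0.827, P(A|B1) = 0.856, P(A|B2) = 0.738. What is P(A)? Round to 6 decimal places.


P(A) = P(A|B1)*P(B1) + P(A|B2)*P(B2)
P(A|B1)*P(B1) = 0.856 * 0.173 = 0.148088
P(A|B2)*P(B2) = 0.738 * 0.827 = 0.610326
P(A) = 0.148088 + 0.610326 = 0.758414

0.758414


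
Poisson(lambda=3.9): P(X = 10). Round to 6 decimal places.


P = e^(-lam) * lam^k / k!
e^(-3.9) ≈ 0.02024191
lam^k = 3.9^10 ≈ 814040.608519
k! = 10! = 3628800
P = 0.02024191 * 814040.608519 / 3628800 ≈ 0.004541

0.004541


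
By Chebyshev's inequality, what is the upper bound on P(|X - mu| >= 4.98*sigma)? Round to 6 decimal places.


P <= 1/k^2
k^2 = 4.98^2 = 24.8004
1/k^2 = 1 / 24.8004 ≈ 0.04032193

0.040322


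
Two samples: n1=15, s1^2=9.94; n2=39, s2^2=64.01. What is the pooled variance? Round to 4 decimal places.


sp^2 = ((n1-1)*s1^2 + (n2-1)*s2^2)/(n1+n2-2)
(n1-1)*s1^2 = 14 * 9.94 = 139.16
(n2-1)*s2^2 = 38 * 64.01 = 2432.38
numerator = 139.16 + 2432.38 = 2571.54
n1+n2-2 = 52
sp^2 = 2571.54 / 52 = 128577/2600 ≈ 49.452692

49.4527


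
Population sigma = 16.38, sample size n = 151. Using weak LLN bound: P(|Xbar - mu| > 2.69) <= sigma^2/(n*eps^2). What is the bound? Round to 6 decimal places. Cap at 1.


bound = min(1, sigma^2/(n*eps^2))
sigma^2 = 16.38^2 = 268.3044
n*eps^2 = 151 * 2.69^2 = 151 * 7.2361 = 1092.6511
sigma^2/(n*eps^2) = 268.3044 / 1092.6511 ≈ 0.24555359

0.245554


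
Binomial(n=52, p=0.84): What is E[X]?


E[X] = n*p = 52 * 0.84 = 43.68

43.68


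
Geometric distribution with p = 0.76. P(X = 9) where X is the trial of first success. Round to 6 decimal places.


P = (1-p)^(k-1) * p
(1-p)^(k-1) = 0.24^8 ≈ 0.00001100753
P = 0.00001100753 * 0.76 ≈ 0.000008365724

0.000008


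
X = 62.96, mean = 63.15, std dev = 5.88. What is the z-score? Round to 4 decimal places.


z = (X - mu) / sigma
X - mu = 62.96 - 63.15 = -0.19
z = -0.19 / 5.88 = -19/588 ≈ -0.032313

-0.0323


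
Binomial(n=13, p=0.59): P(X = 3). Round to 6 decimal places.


P = C(n,k) * p^k * (1-p)^(n-k)
C(13,3) = 286
p^k = 0.59^3 = 0.205379
(1-p)^(n-k) = 0.41^10 ≈ 0.0001342266
P = 286 * 0.205379 * 0.0001342266 ≈ 0.007884

0.007884


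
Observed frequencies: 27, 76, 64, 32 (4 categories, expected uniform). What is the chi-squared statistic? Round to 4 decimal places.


chi2 = sum((O-E)^2/E), E = total/4
total = 199, E = 199/4 = 49.75
(27 - 49.75)^2 / 49.75 = 517.5625 / 49.75 = 8281/796 ≈ 10.403266
(76 - 49.75)^2 / 49.75 = 689.0625 / 49.75 = 11025/796 ≈ 13.850503
(64 - 49.75)^2 / 49.75 = 203.0625 / 49.75 = 3249/796 ≈ 4.081658
(32 - 49.75)^2 / 49.75 = 315.0625 / 49.75 = 5041/796 ≈ 6.332915
chi2 = 6899/199 ≈ 34.668342

34.6683


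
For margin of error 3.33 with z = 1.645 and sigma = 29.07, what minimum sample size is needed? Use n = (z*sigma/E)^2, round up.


z*sigma/E = 1.645 * 29.07 / 3.33 = 106267/7400 ≈ 14.360405
(z*sigma/E)^2 ≈ 206.221243
round up: n = 207

207


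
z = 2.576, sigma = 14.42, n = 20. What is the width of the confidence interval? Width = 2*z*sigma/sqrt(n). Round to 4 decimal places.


width = 2*z*sigma/sqrt(n)
2*z*sigma = 2 * 2.576 * 14.42 = 74.29184
sqrt(20) ≈ 4.472136
width = 74.29184 / 4.472136 ≈ 16.612160

16.6122


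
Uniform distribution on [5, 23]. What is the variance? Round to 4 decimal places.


Var = (b-a)^2 / 12
(b-a)^2 = (23 - 5)^2 = 324
Var = 324/12 = 27

27.0000


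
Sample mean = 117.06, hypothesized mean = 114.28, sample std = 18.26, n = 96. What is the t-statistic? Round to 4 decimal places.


t = (xbar - mu0) / (s/sqrt(n))
xbar - mu0 = 117.06 - 114.28 = 2.78
sqrt(96) ≈ 9.79795897
s/sqrt(n) = 18.26 / 9.79795897 ≈ 1.86365345
t = 2.78 / 1.86365345 ≈ 1.491694

1.4917


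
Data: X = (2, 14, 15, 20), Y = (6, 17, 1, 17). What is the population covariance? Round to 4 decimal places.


Cov = (1/n)*sum((xi-xbar)(yi-ybar))
n = 4, xbar = 51/4 = 12.75, ybar = 41/4 = 10.25
sum((xi-xbar)(yi-ybar)) = 82.25
Cov = 82.25 / 4 = 20.5625

20.5625


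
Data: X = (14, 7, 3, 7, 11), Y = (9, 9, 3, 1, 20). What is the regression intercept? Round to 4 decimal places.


a = ybar - b*xbar, where b = sum((xi-xbar)(yi-ybar)) / sum((xi-xbar)^2)
n = 5, xbar = 42/5 = 8.4, ybar = 42/5 = 8.4
Sxy = sum((xi-xbar)(yi-ybar)) = 72.2
Sxx = sum((xi-xbar)^2) = 71.2
b = Sxy / Sxx = 361/356 ≈ 1.014045
a = 8.4 - 1.014045 * 8.4 = -21/178 ≈ -0.117978

-0.1180


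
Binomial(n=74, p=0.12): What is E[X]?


E[X] = n*p = 74 * 0.12 = 8.88

8.88


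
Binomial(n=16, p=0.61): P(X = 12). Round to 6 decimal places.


P = C(n,k) * p^k * (1-p)^(n-k)
C(16,12) = 1820
p^k = 0.61^12 ≈ 0.002654349
(1-p)^(n-k) = 0.39^4 = 0.02313441
P = 1820 * 0.002654349 * 0.02313441 ≈ 0.111760

0.111760


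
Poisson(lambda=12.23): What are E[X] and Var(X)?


E[X] = Var(X) = lambda = 12.23

12.23, 12.23


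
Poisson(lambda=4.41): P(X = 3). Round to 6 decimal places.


P = e^(-lam) * lam^k / k!
e^(-4.41) ≈ 0.01215518
lam^k = 4.41^3 = 85.766121
k! = 3! = 6
P = 0.01215518 * 85.766121 / 6 ≈ 0.173750

0.173750


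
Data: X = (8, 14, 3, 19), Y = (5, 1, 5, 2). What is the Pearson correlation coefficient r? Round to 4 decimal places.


r = sum((xi-xbar)(yi-ybar)) / sqrt(sum((xi-xbar)^2) * sum((yi-ybar)^2))
n = 4, xbar = 44/4 = 11, ybar = 13/4 = 3.25
Sxy = sum((xi-xbar)(yi-ybar)) = -36
Sxx = sum((xi-xbar)^2) = 146
Syy = sum((yi-ybar)^2) = 12.75
sqrt(Sxx*Syy) ≈ 43.145104
r = Sxy / sqrt(Sxx*Syy) = -36 / 43.145104 ≈ -0.834394

-0.8344


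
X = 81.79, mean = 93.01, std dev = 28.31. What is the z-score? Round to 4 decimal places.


z = (X - mu) / sigma
X - mu = 81.79 - 93.01 = -11.22
z = -11.22 / 28.31 = -1122/2831 ≈ -0.396326

-0.3963


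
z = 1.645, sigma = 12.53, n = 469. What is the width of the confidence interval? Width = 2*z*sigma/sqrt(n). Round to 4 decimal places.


width = 2*z*sigma/sqrt(n)
2*z*sigma = 2 * 1.645 * 12.53 = 41.2237
sqrt(469) ≈ 21.656408
width = 41.2237 / 21.656408 ≈ 1.903534

1.9035


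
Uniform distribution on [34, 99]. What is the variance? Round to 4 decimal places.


Var = (b-a)^2 / 12
(b-a)^2 = (99 - 34)^2 = 4225
Var = 4225/12 ≈ 352.083333

352.0833


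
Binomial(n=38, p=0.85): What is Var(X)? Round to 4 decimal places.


Var = n*p*(1-p) = 38 * 0.85 * 0.15 = 4.845

4.8450


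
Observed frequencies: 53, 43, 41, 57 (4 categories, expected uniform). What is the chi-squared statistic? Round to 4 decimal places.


chi2 = sum((O-E)^2/E), E = total/4
total = 194, E = 194/4 = 48.5
(53 - 48.5)^2 / 48.5 = 20.25 / 48.5 = 81/194 ≈ 0.417526
(43 - 48.5)^2 / 48.5 = 30.25 / 48.5 = 121/194 ≈ 0.623711
(41 - 48.5)^2 / 48.5 = 56.25 / 48.5 = 225/194 ≈ 1.159794
(57 - 48.5)^2 / 48.5 = 72.25 / 48.5 = 289/194 ≈ 1.489691
chi2 = 358/97 ≈ 3.690722

3.6907


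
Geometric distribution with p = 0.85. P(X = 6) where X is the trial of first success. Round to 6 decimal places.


P = (1-p)^(k-1) * p
(1-p)^(k-1) = 0.15^5 = 0.0000759375
P = 0.0000759375 * 0.85 ≈ 0.00006454688

0.000065


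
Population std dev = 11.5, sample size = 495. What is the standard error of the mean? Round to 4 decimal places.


SE = sigma / sqrt(n)
sqrt(495) ≈ 22.248595
SE = 11.5 / 22.248595 ≈ 0.516887

0.5169


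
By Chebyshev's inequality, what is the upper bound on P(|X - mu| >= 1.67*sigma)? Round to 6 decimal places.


P <= 1/k^2
k^2 = 1.67^2 = 2.7889
1/k^2 = 1 / 2.7889 ≈ 0.35856431

0.358564


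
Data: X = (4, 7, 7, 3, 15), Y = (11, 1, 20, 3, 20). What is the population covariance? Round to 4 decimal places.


Cov = (1/n)*sum((xi-xbar)(yi-ybar))
n = 5, xbar = 36/5 = 7.2, ybar = 55/5 = 11
sum((xi-xbar)(yi-ybar)) = 104
Cov = 104 / 5 = 20.8

20.8000


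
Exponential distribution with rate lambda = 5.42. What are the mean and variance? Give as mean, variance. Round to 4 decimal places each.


mean = 1/lam, var = 1/lam^2
mean = 1 / 5.42 = 50/271 ≈ 0.184502
lam^2 = 5.42^2 = 29.3764
var = 1 / 29.3764 ≈ 0.034041

0.1845, 0.0340


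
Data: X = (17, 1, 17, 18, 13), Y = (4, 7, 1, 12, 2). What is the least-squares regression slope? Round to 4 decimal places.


b = sum((xi-xbar)(yi-ybar)) / sum((xi-xbar)^2)
n = 5, xbar = 66/5 = 13.2, ybar = 26/5 = 5.2
Sxy = sum((xi-xbar)(yi-ybar)) = -9.2
Sxx = sum((xi-xbar)^2) = 200.8
b = Sxy / Sxx = -23/502 ≈ -0.045817

-0.0458


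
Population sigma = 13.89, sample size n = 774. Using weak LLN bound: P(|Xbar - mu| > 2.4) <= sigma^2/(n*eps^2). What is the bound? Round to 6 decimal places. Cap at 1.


bound = min(1, sigma^2/(n*eps^2))
sigma^2 = 13.89^2 = 192.9321
n*eps^2 = 774 * 2.4^2 = 774 * 5.76 = 4458.24
sigma^2/(n*eps^2) = 192.9321 / 4458.24 ≈ 0.04327540

0.043275


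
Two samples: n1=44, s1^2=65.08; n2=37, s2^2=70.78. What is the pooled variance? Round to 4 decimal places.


sp^2 = ((n1-1)*s1^2 + (n2-1)*s2^2)/(n1+n2-2)
(n1-1)*s1^2 = 43 * 65.08 = 2798.44
(n2-1)*s2^2 = 36 * 70.78 = 2548.08
numerator = 2798.44 + 2548.08 = 5346.52
n1+n2-2 = 79
sp^2 = 5346.52 / 79 = 133663/1975 ≈ 67.677468

67.6775


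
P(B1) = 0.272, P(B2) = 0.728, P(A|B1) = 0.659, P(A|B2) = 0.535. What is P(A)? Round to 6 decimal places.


P(A) = P(A|B1)*P(B1) + P(A|B2)*P(B2)
P(A|B1)*P(B1) = 0.659 * 0.272 = 0.179248
P(A|B2)*P(B2) = 0.535 * 0.728 = 0.38948
P(A) = 0.179248 + 0.38948 = 0.568728

0.568728


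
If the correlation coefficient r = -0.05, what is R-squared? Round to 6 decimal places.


R^2 = r^2 = (-0.05)^2 = 0.0025

0.002500


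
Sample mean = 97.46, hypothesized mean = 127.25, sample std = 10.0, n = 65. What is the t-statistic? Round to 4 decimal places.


t = (xbar - mu0) / (s/sqrt(n))
xbar - mu0 = 97.46 - 127.25 = -29.79
sqrt(65) ≈ 8.06225775
s/sqrt(n) = 10.0 / 8.06225775 ≈ 1.24034735
t = -29.79 / 1.24034735 ≈ -24.017466

-24.0175


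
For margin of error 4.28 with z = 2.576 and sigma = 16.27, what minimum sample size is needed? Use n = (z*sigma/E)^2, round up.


z*sigma/E = 2.576 * 16.27 / 4.28 ≈ 9.792411
(z*sigma/E)^2 ≈ 95.891317
round up: n = 96

96


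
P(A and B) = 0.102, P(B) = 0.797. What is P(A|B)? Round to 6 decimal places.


P(A|B) = P(A and B) / P(B) = 0.102 / 0.797 = 102/797 ≈ 0.12797992

0.127980


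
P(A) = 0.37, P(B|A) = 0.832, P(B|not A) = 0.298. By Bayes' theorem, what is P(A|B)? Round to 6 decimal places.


P(A|B) = P(B|A)*P(A) / P(B), P(B) = P(B|A)*P(A) + P(B|not A)*P(not A)
P(B|A)*P(A) = 0.832 * 0.37 = 0.30784
P(B|not A)*P(not A) = 0.298 * 0.63 = 0.18774
P(B) = 0.30784 + 0.18774 = 0.49558
P(A|B) = 0.30784 / 0.49558 ≈ 0.62117115

0.621171


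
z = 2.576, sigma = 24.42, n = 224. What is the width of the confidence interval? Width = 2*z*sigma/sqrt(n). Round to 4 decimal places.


width = 2*z*sigma/sqrt(n)
2*z*sigma = 2 * 2.576 * 24.42 = 125.81184
sqrt(224) ≈ 14.966630
width = 125.81184 / 14.966630 ≈ 8.406157

8.4062


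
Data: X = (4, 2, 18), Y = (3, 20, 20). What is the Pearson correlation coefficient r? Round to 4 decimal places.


r = sum((xi-xbar)(yi-ybar)) / sqrt(sum((xi-xbar)^2) * sum((yi-ybar)^2))
n = 3, xbar = 24/3 = 8, ybar = 43/3 ≈ 14.333333
Sxy = sum((xi-xbar)(yi-ybar)) = 68
Sxx = sum((xi-xbar)^2) = 152
Syy = sum((yi-ybar)^2) = 578/3 ≈ 192.666667
sqrt(Sxx*Syy) ≈ 171.129581
r = Sxy / sqrt(Sxx*Syy) = 68 / 171.129581 ≈ 0.397360

0.3974


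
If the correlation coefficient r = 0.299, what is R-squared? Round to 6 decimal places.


R^2 = r^2 = (0.299)^2 = 0.089401

0.089401


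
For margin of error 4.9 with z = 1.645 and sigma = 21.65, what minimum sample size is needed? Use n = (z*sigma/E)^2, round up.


z*sigma/E = 1.645 * 21.65 / 4.9 = 20351/2800 ≈ 7.268214
(z*sigma/E)^2 ≈ 52.826939
round up: n = 53

53


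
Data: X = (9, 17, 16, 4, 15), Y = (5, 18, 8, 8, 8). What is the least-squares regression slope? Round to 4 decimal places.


b = sum((xi-xbar)(yi-ybar)) / sum((xi-xbar)^2)
n = 5, xbar = 61/5 = 12.2, ybar = 47/5 = 9.4
Sxy = sum((xi-xbar)(yi-ybar)) = 57.6
Sxx = sum((xi-xbar)^2) = 122.8
b = Sxy / Sxx = 144/307 ≈ 0.469055

0.4691


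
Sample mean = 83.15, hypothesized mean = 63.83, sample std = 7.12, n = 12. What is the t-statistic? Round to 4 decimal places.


t = (xbar - mu0) / (s/sqrt(n))
xbar - mu0 = 83.15 - 63.83 = 19.32
sqrt(12) ≈ 3.46410162
s/sqrt(n) = 7.12 / 3.46410162 ≈ 2.05536696
t = 19.32 / 2.05536696 ≈ 9.399781

9.3998


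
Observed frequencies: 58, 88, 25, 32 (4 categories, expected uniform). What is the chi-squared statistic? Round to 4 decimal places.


chi2 = sum((O-E)^2/E), E = total/4
total = 203, E = 203/4 = 50.75
(58 - 50.75)^2 / 50.75 = 52.5625 / 50.75 = 29/28 ≈ 1.035714
(88 - 50.75)^2 / 50.75 = 1387.5625 / 50.75 = 22201/812 ≈ 27.341133
(25 - 50.75)^2 / 50.75 = 663.0625 / 50.75 = 10609/812 ≈ 13.065271
(32 - 50.75)^2 / 50.75 = 351.5625 / 50.75 = 5625/812 ≈ 6.927340
chi2 = 9819/203 ≈ 48.369458

48.3695


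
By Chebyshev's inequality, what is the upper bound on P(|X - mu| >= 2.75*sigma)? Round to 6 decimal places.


P <= 1/k^2
k^2 = 2.75^2 = 7.5625
1/k^2 = 1 / 7.5625 = 16/121 ≈ 0.13223140

0.132231


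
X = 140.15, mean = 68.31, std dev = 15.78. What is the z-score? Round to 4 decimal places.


z = (X - mu) / sigma
X - mu = 140.15 - 68.31 = 71.84
z = 71.84 / 15.78 = 3592/789 ≈ 4.552598

4.5526


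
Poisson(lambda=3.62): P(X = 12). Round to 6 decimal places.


P = e^(-lam) * lam^k / k!
e^(-3.62) ≈ 0.02678268
lam^k = 3.62^12 ≈ 5064106.685658
k! = 12! = 479001600
P = 0.02678268 * 5064106.685658 / 479001600 ≈ 0.000283

0.000283


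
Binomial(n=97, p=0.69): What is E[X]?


E[X] = n*p = 97 * 0.69 = 66.93

66.93


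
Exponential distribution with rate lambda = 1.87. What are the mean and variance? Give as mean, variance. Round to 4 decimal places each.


mean = 1/lam, var = 1/lam^2
mean = 1 / 1.87 = 100/187 ≈ 0.534759
lam^2 = 1.87^2 = 3.4969
var = 1 / 3.4969 ≈ 0.285968

0.5348, 0.2860


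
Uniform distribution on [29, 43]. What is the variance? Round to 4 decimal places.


Var = (b-a)^2 / 12
(b-a)^2 = (43 - 29)^2 = 196
Var = 196/12 ≈ 16.333333

16.3333


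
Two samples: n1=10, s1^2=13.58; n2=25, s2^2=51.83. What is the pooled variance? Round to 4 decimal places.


sp^2 = ((n1-1)*s1^2 + (n2-1)*s2^2)/(n1+n2-2)
(n1-1)*s1^2 = 9 * 13.58 = 122.22
(n2-1)*s2^2 = 24 * 51.83 = 1243.92
numerator = 122.22 + 1243.92 = 1366.14
n1+n2-2 = 33
sp^2 = 1366.14 / 33 = 22769/550 ≈ 41.398182

41.3982


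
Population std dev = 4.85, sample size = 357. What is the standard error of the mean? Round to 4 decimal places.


SE = sigma / sqrt(n)
sqrt(357) ≈ 18.894444
SE = 4.85 / 18.894444 ≈ 0.256689

0.2567


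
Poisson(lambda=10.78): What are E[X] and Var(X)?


E[X] = Var(X) = lambda = 10.78

10.78, 10.78


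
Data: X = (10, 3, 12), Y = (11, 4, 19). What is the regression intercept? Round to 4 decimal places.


a = ybar - b*xbar, where b = sum((xi-xbar)(yi-ybar)) / sum((xi-xbar)^2)
n = 3, xbar = 25/3 ≈ 8.333333, ybar = 34/3 ≈ 11.333333
Sxy = sum((xi-xbar)(yi-ybar)) = 200/3 ≈ 66.666667
Sxx = sum((xi-xbar)^2) = 134/3 ≈ 44.666667
b = Sxy / Sxx = 100/67 ≈ 1.492537
a = 11.333333 - 1.492537 * 8.333333 = -74/67 ≈ -1.104478

-1.1045


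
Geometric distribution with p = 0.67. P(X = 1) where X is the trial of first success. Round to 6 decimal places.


P = (1-p)^(k-1) * p
(1-p)^(k-1) = 0.33^0 = 1
P = 1 * 0.67 = 0.67

0.670000


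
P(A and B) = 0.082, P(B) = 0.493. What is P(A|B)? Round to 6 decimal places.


P(A|B) = P(A and B) / P(B) = 0.082 / 0.493 = 82/493 ≈ 0.16632860

0.166329


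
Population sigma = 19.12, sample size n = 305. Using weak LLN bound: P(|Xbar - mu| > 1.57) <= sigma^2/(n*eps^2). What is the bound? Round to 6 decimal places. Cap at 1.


bound = min(1, sigma^2/(n*eps^2))
sigma^2 = 19.12^2 = 365.5744
n*eps^2 = 305 * 1.57^2 = 305 * 2.4649 = 751.7945
sigma^2/(n*eps^2) = 365.5744 / 751.7945 ≈ 0.48626905

0.486269


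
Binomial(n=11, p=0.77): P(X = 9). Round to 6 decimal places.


P = C(n,k) * p^k * (1-p)^(n-k)
C(11,9) = 55
p^k = 0.77^9 ≈ 0.09515169
(1-p)^(n-k) = 0.23^2 = 0.0529
P = 55 * 0.09515169 * 0.0529 ≈ 0.276844

0.276844


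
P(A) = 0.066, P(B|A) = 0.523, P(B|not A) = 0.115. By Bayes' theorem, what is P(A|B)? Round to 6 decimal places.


P(A|B) = P(B|A)*P(A) / P(B), P(B) = P(B|A)*P(A) + P(B|not A)*P(not A)
P(B|A)*P(A) = 0.523 * 0.066 = 0.034518
P(B|not A)*P(not A) = 0.115 * 0.934 = 0.10741
P(B) = 0.034518 + 0.10741 = 0.141928
P(A|B) = 0.034518 / 0.141928 ≈ 0.24320782

0.243208


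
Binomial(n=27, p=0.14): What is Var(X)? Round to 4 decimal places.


Var = n*p*(1-p) = 27 * 0.14 * 0.86 = 3.2508

3.2508


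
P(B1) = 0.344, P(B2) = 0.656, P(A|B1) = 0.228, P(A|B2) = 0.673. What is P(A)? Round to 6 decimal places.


P(A) = P(A|B1)*P(B1) + P(A|B2)*P(B2)
P(A|B1)*P(B1) = 0.228 * 0.344 = 0.078432
P(A|B2)*P(B2) = 0.673 * 0.656 = 0.441488
P(A) = 0.078432 + 0.441488 = 0.51992

0.519920


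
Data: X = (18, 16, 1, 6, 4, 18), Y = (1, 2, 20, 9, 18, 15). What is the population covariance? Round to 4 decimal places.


Cov = (1/n)*sum((xi-xbar)(yi-ybar))
n = 6, xbar = 63/6 = 10.5, ybar = 65/6 ≈ 10.833333
sum((xi-xbar)(yi-ybar)) = -216.5
Cov = -216.5 / 6 = -433/12 ≈ -36.083333

-36.0833


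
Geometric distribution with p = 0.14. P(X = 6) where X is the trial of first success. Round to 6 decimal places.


P = (1-p)^(k-1) * p
(1-p)^(k-1) = 0.86^5 ≈ 0.4704270
P = 0.4704270 * 0.14 ≈ 0.06585978

0.065860


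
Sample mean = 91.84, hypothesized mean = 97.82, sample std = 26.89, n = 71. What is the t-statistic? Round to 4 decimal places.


t = (xbar - mu0) / (s/sqrt(n))
xbar - mu0 = 91.84 - 97.82 = -5.98
sqrt(71) ≈ 8.42614977
s/sqrt(n) = 26.89 / 8.42614977 ≈ 3.19125588
t = -5.98 / 3.19125588 ≈ -1.873870

-1.8739


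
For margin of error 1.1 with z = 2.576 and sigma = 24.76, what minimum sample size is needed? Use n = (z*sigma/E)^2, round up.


z*sigma/E = 2.576 * 24.76 / 1.1 = 398636/6875 ≈ 57.983418
(z*sigma/E)^2 ≈ 3362.076784
round up: n = 3363

3363


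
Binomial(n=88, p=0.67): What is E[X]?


E[X] = n*p = 88 * 0.67 = 58.96

58.96


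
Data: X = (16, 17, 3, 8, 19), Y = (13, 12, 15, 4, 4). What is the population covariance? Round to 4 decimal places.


Cov = (1/n)*sum((xi-xbar)(yi-ybar))
n = 5, xbar = 63/5 = 12.6, ybar = 48/5 = 9.6
sum((xi-xbar)(yi-ybar)) = -39.8
Cov = -39.8 / 5 = -7.96

-7.9600


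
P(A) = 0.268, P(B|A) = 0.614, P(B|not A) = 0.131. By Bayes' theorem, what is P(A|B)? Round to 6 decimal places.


P(A|B) = P(B|A)*P(A) / P(B), P(B) = P(B|A)*P(A) + P(B|not A)*P(not A)
P(B|A)*P(A) = 0.614 * 0.268 = 0.164552
P(B|not A)*P(not A) = 0.131 * 0.732 = 0.095892
P(B) = 0.164552 + 0.095892 = 0.260444
P(A|B) = 0.164552 / 0.260444 ≈ 0.63181336

0.631813


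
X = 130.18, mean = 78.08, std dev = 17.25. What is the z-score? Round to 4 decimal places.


z = (X - mu) / sigma
X - mu = 130.18 - 78.08 = 52.1
z = 52.1 / 17.25 = 1042/345 ≈ 3.020290

3.0203


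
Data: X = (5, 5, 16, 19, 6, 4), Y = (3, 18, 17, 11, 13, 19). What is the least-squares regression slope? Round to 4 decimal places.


b = sum((xi-xbar)(yi-ybar)) / sum((xi-xbar)^2)
n = 6, xbar = 55/6 ≈ 9.166667, ybar = 81/6 = 13.5
Sxy = sum((xi-xbar)(yi-ybar)) = -2.5
Sxx = sum((xi-xbar)^2) = 1289/6 ≈ 214.833333
b = Sxy / Sxx = -15/1289 ≈ -0.011637

-0.0116


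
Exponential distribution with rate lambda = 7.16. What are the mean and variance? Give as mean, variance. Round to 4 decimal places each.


mean = 1/lam, var = 1/lam^2
mean = 1 / 7.16 = 25/179 ≈ 0.139665
lam^2 = 7.16^2 = 51.2656
var = 1 / 51.2656 ≈ 0.019506

0.1397, 0.0195


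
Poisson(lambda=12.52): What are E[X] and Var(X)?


E[X] = Var(X) = lambda = 12.52

12.52, 12.52


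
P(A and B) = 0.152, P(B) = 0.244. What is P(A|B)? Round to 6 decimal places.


P(A|B) = P(A and B) / P(B) = 0.152 / 0.244 = 38/61 ≈ 0.62295082

0.622951


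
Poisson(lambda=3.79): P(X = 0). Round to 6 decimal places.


P = e^(-lam) * lam^k / k!
e^(-3.79) ≈ 0.02259560
lam^k = 3.79^0 = 1
k! = 0! = 1
P = 0.02259560 * 1 / 1 ≈ 0.022596

0.022596


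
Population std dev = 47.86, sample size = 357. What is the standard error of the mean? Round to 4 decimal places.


SE = sigma / sqrt(n)
sqrt(357) ≈ 18.894444
SE = 47.86 / 18.894444 ≈ 2.533020

2.5330


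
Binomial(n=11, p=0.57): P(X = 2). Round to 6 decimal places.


P = C(n,k) * p^k * (1-p)^(n-k)
C(11,2) = 55
p^k = 0.57^2 = 0.3249
(1-p)^(n-k) = 0.43^9 ≈ 0.0005025926
P = 55 * 0.3249 * 0.0005025926 ≈ 0.008981

0.008981


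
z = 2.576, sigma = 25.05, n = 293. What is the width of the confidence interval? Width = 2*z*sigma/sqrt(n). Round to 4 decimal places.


width = 2*z*sigma/sqrt(n)
2*z*sigma = 2 * 2.576 * 25.05 = 129.0576
sqrt(293) ≈ 17.117243
width = 129.0576 / 17.117243 ≈ 7.539625

7.5396


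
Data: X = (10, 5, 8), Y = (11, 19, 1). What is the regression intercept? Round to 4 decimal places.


a = ybar - b*xbar, where b = sum((xi-xbar)(yi-ybar)) / sum((xi-xbar)^2)
n = 3, xbar = 23/3 ≈ 7.666667, ybar = 31/3 ≈ 10.333333
Sxy = sum((xi-xbar)(yi-ybar)) = -74/3 ≈ -24.666667
Sxx = sum((xi-xbar)^2) = 38/3 ≈ 12.666667
b = Sxy / Sxx = -37/19 ≈ -1.947368
a = 10.333333 - (-1.947368) * 7.666667 = 480/19 ≈ 25.263158

25.2632


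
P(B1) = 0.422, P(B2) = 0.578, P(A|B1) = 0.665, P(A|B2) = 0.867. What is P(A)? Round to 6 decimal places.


P(A) = P(A|B1)*P(B1) + P(A|B2)*P(B2)
P(A|B1)*P(B1) = 0.665 * 0.422 = 0.28063
P(A|B2)*P(B2) = 0.867 * 0.578 = 0.501126
P(A) = 0.28063 + 0.501126 = 0.781756

0.781756


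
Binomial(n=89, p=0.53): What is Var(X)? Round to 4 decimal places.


Var = n*p*(1-p) = 89 * 0.53 * 0.47 = 22.1699

22.1699


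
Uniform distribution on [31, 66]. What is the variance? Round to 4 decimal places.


Var = (b-a)^2 / 12
(b-a)^2 = (66 - 31)^2 = 1225
Var = 1225/12 ≈ 102.083333

102.0833


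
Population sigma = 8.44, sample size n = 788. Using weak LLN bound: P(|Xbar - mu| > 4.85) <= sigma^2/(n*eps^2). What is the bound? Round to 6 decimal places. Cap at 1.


bound = min(1, sigma^2/(n*eps^2))
sigma^2 = 8.44^2 = 71.2336
n*eps^2 = 788 * 4.85^2 = 788 * 23.5225 = 18535.73
sigma^2/(n*eps^2) = 71.2336 / 18535.73 ≈ 0.00384304

0.003843


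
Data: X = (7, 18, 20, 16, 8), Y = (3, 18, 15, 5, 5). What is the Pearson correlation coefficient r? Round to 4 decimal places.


r = sum((xi-xbar)(yi-ybar)) / sqrt(sum((xi-xbar)^2) * sum((yi-ybar)^2))
n = 5, xbar = 69/5 = 13.8, ybar = 46/5 = 9.2
Sxy = sum((xi-xbar)(yi-ybar)) = 130.2
Sxx = sum((xi-xbar)^2) = 140.8
Syy = sum((yi-ybar)^2) = 184.8
sqrt(Sxx*Syy) ≈ 161.306664
r = Sxy / sqrt(Sxx*Syy) = 130.2 / 161.306664 ≈ 0.807158

0.8072


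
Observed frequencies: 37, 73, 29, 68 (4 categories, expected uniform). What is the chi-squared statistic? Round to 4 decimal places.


chi2 = sum((O-E)^2/E), E = total/4
total = 207, E = 207/4 = 51.75
(37 - 51.75)^2 / 51.75 = 217.5625 / 51.75 = 3481/828 ≈ 4.204106
(73 - 51.75)^2 / 51.75 = 451.5625 / 51.75 = 7225/828 ≈ 8.725845
(29 - 51.75)^2 / 51.75 = 517.5625 / 51.75 = 8281/828 ≈ 10.001208
(68 - 51.75)^2 / 51.75 = 264.0625 / 51.75 = 4225/828 ≈ 5.102657
chi2 = 5803/207 ≈ 28.033816

28.0338


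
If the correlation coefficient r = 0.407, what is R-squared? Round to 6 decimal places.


R^2 = r^2 = (0.407)^2 = 0.165649

0.165649


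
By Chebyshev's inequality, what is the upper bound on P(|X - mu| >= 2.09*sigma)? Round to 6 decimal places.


P <= 1/k^2
k^2 = 2.09^2 = 4.3681
1/k^2 = 1 / 4.3681 ≈ 0.22893249

0.228932


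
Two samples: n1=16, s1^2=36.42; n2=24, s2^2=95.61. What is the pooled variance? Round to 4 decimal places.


sp^2 = ((n1-1)*s1^2 + (n2-1)*s2^2)/(n1+n2-2)
(n1-1)*s1^2 = 15 * 36.42 = 546.3
(n2-1)*s2^2 = 23 * 95.61 = 2199.03
numerator = 546.3 + 2199.03 = 2745.33
n1+n2-2 = 38
sp^2 = 2745.33 / 38 = 274533/3800 ≈ 72.245526

72.2455


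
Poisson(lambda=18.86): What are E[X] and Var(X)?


E[X] = Var(X) = lambda = 18.86

18.86, 18.86


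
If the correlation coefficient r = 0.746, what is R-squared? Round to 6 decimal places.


R^2 = r^2 = (0.746)^2 = 0.556516

0.556516


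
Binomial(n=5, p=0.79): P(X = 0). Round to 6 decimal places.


P = C(n,k) * p^k * (1-p)^(n-k)
C(5,0) = 1
p^k = 0.79^0 = 1
(1-p)^(n-k) = 0.21^5 = 0.0004084101
P = 1 * 1 * 0.0004084101 ≈ 0.000408

0.000408


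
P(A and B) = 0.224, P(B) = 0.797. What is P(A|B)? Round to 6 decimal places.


P(A|B) = P(A and B) / P(B) = 0.224 / 0.797 = 224/797 ≈ 0.28105395

0.281054


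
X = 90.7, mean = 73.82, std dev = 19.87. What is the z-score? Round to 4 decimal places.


z = (X - mu) / sigma
X - mu = 90.7 - 73.82 = 16.88
z = 16.88 / 19.87 = 1688/1987 ≈ 0.849522

0.8495


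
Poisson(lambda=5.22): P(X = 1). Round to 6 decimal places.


P = e^(-lam) * lam^k / k!
e^(-5.22) ≈ 0.005407329
lam^k = 5.22^1 = 5.22
k! = 1! = 1
P = 0.005407329 * 5.22 / 1 ≈ 0.028226

0.028226


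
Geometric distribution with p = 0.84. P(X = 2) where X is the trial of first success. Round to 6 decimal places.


P = (1-p)^(k-1) * p
(1-p)^(k-1) = 0.16^1 = 0.16
P = 0.16 * 0.84 = 0.1344

0.134400


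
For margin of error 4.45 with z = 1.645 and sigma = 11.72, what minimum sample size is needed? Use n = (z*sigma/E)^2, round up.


z*sigma/E = 1.645 * 11.72 / 4.45 ≈ 4.332449
(z*sigma/E)^2 ≈ 18.770118
round up: n = 19

19


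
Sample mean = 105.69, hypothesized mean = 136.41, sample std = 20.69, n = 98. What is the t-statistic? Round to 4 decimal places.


t = (xbar - mu0) / (s/sqrt(n))
xbar - mu0 = 105.69 - 136.41 = -30.72
sqrt(98) ≈ 9.89949494
s/sqrt(n) = 20.69 / 9.89949494 ≈ 2.09000561
t = -30.72 / 2.09000561 ≈ -14.698525

-14.6985


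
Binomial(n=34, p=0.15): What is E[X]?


E[X] = n*p = 34 * 0.15 = 5.1

5.1


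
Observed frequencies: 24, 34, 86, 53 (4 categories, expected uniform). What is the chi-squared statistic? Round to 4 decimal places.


chi2 = sum((O-E)^2/E), E = total/4
total = 197, E = 197/4 = 49.25
(24 - 49.25)^2 / 49.25 = 637.5625 / 49.25 = 10201/788 ≈ 12.945431
(34 - 49.25)^2 / 49.25 = 232.5625 / 49.25 = 3721/788 ≈ 4.722081
(86 - 49.25)^2 / 49.25 = 1350.5625 / 49.25 = 21609/788 ≈ 27.422589
(53 - 49.25)^2 / 49.25 = 14.0625 / 49.25 = 225/788 ≈ 0.285533
chi2 = 8939/197 ≈ 45.375635

45.3756


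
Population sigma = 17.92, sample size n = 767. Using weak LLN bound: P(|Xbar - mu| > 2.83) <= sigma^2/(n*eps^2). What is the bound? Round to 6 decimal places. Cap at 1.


bound = min(1, sigma^2/(n*eps^2))
sigma^2 = 17.92^2 = 321.1264
n*eps^2 = 767 * 2.83^2 = 767 * 8.0089 = 6142.8263
sigma^2/(n*eps^2) = 321.1264 / 6142.8263 ≈ 0.05227665

0.052277


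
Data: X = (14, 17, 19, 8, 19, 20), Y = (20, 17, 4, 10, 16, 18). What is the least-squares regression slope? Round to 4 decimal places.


b = sum((xi-xbar)(yi-ybar)) / sum((xi-xbar)^2)
n = 6, xbar = 97/6 ≈ 16.166667, ybar = 85/6 ≈ 14.166667
Sxy = sum((xi-xbar)(yi-ybar)) = 89/6 ≈ 14.833333
Sxx = sum((xi-xbar)^2) = 617/6 ≈ 102.833333
b = Sxy / Sxx = 89/617 ≈ 0.144246

0.1442


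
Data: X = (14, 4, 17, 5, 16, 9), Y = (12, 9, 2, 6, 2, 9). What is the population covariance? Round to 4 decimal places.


Cov = (1/n)*sum((xi-xbar)(yi-ybar))
n = 6, xbar = 65/6 ≈ 10.833333, ybar = 40/6 = 20/3 ≈ 6.666667
sum((xi-xbar)(yi-ybar)) = -157/3 ≈ -52.333333
Cov = -52.333333 / 6 = -157/18 ≈ -8.722222

-8.7222


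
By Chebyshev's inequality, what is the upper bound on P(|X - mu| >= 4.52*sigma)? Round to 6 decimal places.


P <= 1/k^2
k^2 = 4.52^2 = 20.4304
1/k^2 = 1 / 20.4304 ≈ 0.04894667

0.048947


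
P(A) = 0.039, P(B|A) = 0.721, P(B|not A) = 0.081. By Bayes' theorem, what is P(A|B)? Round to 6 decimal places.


P(A|B) = P(B|A)*P(A) / P(B), P(B) = P(B|A)*P(A) + P(B|not A)*P(not A)
P(B|A)*P(A) = 0.721 * 0.039 = 0.028119
P(B|not A)*P(not A) = 0.081 * 0.961 = 0.077841
P(B) = 0.028119 + 0.077841 = 0.10596
P(A|B) = 0.028119 / 0.10596 ≈ 0.26537373

0.265374


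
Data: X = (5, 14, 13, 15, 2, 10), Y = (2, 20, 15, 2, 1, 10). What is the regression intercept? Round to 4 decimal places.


a = ybar - b*xbar, where b = sum((xi-xbar)(yi-ybar)) / sum((xi-xbar)^2)
n = 6, xbar = 59/6 ≈ 9.833333, ybar = 50/6 = 25/3 ≈ 8.333333
Sxy = sum((xi-xbar)(yi-ybar)) = 376/3 ≈ 125.333333
Sxx = sum((xi-xbar)^2) = 833/6 ≈ 138.833333
b = Sxy / Sxx = 752/833 ≈ 0.902761
a = 8.333333 - 0.902761 * 9.833333 = -453/833 ≈ -0.543818

-0.5438


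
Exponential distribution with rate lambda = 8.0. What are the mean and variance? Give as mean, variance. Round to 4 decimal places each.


mean = 1/lam, var = 1/lam^2
mean = 1 / 8.0 = 0.125
lam^2 = 8.0^2 = 64
var = 1 / 64 = 0.015625

0.1250, 0.0156


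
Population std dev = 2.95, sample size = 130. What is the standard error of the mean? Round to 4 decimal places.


SE = sigma / sqrt(n)
sqrt(130) ≈ 11.401754
SE = 2.95 / 11.401754 ≈ 0.258732

0.2587


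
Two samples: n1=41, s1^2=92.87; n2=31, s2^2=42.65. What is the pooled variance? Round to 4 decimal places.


sp^2 = ((n1-1)*s1^2 + (n2-1)*s2^2)/(n1+n2-2)
(n1-1)*s1^2 = 40 * 92.87 = 3714.8
(n2-1)*s2^2 = 30 * 42.65 = 1279.5
numerator = 3714.8 + 1279.5 = 4994.3
n1+n2-2 = 70
sp^2 = 4994.3 / 70 = 49943/700 ≈ 71.347143

71.3471


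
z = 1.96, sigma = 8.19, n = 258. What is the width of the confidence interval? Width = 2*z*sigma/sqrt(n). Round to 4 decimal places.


width = 2*z*sigma/sqrt(n)
2*z*sigma = 2 * 1.96 * 8.19 = 32.1048
sqrt(258) ≈ 16.062378
width = 32.1048 / 16.062378 ≈ 1.998758

1.9988


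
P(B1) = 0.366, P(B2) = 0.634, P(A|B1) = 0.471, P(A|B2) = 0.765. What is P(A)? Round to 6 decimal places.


P(A) = P(A|B1)*P(B1) + P(A|B2)*P(B2)
P(A|B1)*P(B1) = 0.471 * 0.366 = 0.172386
P(A|B2)*P(B2) = 0.765 * 0.634 = 0.48501
P(A) = 0.172386 + 0.48501 = 0.657396

0.657396


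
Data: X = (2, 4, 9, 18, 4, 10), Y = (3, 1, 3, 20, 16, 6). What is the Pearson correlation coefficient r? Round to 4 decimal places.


r = sum((xi-xbar)(yi-ybar)) / sqrt(sum((xi-xbar)^2) * sum((yi-ybar)^2))
n = 6, xbar = 47/6 ≈ 7.833333, ybar = 49/6 ≈ 8.166667
Sxy = sum((xi-xbar)(yi-ybar)) = 823/6 ≈ 137.166667
Sxx = sum((xi-xbar)^2) = 1037/6 ≈ 172.833333
Syy = sum((yi-ybar)^2) = 1865/6 ≈ 310.833333
sqrt(Sxx*Syy) ≈ 231.780847
r = Sxy / sqrt(Sxx*Syy) = 137.166667 / 231.780847 ≈ 0.591795

0.5918


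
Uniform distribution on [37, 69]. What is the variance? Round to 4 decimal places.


Var = (b-a)^2 / 12
(b-a)^2 = (69 - 37)^2 = 1024
Var = 1024/12 ≈ 85.333333

85.3333


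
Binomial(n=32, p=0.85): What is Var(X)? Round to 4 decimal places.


Var = n*p*(1-p) = 32 * 0.85 * 0.15 = 4.08

4.0800


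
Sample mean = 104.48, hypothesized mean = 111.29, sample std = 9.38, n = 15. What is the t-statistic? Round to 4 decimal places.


t = (xbar - mu0) / (s/sqrt(n))
xbar - mu0 = 104.48 - 111.29 = -6.81
sqrt(15) ≈ 3.87298335
s/sqrt(n) = 9.38 / 3.87298335 ≈ 2.42190559
t = -6.81 / 2.42190559 ≈ -2.811835

-2.8118
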